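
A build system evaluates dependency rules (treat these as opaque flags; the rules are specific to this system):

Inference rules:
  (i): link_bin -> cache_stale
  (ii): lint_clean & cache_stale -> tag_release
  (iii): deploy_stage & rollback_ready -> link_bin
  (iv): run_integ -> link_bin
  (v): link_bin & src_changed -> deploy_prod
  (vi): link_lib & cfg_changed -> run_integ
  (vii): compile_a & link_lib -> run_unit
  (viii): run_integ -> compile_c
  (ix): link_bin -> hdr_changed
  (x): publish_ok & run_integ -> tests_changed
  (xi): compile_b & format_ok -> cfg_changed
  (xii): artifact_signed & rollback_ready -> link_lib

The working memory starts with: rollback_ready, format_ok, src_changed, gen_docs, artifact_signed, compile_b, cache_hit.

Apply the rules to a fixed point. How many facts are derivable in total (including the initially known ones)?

Round 1 fires (xi), (xii), giving cfg_changed, link_lib.
Round 2 fires (vi), giving run_integ.
Round 3 fires (iv), (viii), giving link_bin, compile_c.
Round 4 fires (i), (v), (ix), giving cache_stale, deploy_prod, hdr_changed.
Closure: {artifact_signed, cache_hit, cache_stale, cfg_changed, compile_b, compile_c, deploy_prod, format_ok, gen_docs, hdr_changed, link_bin, link_lib, rollback_ready, run_integ, src_changed} — 15 facts.

15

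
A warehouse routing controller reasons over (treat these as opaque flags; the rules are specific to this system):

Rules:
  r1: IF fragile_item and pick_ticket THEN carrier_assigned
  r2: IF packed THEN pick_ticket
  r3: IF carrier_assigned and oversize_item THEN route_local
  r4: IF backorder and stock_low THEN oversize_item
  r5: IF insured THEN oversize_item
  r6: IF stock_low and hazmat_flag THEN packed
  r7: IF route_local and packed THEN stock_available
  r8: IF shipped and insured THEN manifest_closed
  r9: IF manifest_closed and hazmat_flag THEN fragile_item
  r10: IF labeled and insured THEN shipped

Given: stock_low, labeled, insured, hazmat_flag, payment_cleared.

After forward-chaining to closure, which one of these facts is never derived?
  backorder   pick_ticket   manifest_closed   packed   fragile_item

backorder

[1] r5 [IF insured THEN oversize_item]; r6 [IF stock_low and hazmat_flag THEN packed]; r10 [IF labeled and insured THEN shipped]. ⇒ new: oversize_item, packed, shipped.
[2] r2 [IF packed THEN pick_ticket]; r8 [IF shipped and insured THEN manifest_closed]. ⇒ new: pick_ticket, manifest_closed.
[3] r9 [IF manifest_closed and hazmat_flag THEN fragile_item]. ⇒ new: fragile_item.
[4] r1 [IF fragile_item and pick_ticket THEN carrier_assigned]. ⇒ new: carrier_assigned.
[5] r3 [IF carrier_assigned and oversize_item THEN route_local]. ⇒ new: route_local.
[6] r7 [IF route_local and packed THEN stock_available]. ⇒ new: stock_available.
Derived: packed (round 1), fragile_item (round 3), manifest_closed (round 2), pick_ticket (round 2). backorder never appears in any round.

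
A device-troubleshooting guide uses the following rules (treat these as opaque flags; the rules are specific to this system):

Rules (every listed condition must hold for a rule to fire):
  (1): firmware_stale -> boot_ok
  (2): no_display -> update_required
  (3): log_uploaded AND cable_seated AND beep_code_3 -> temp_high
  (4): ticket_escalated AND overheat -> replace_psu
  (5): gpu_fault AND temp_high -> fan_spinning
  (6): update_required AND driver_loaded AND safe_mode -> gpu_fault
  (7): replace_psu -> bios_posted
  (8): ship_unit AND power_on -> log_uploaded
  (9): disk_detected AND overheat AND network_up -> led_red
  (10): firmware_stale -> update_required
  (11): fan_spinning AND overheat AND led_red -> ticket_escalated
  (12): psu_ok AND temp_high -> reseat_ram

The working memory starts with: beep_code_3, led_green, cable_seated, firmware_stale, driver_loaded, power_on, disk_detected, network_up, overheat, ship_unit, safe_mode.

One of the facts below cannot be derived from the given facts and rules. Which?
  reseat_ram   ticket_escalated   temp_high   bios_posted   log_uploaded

[1] (1) [firmware_stale -> boot_ok]; (8) [ship_unit AND power_on -> log_uploaded]; (9) [disk_detected AND overheat AND network_up -> led_red]; (10) [firmware_stale -> update_required]. ⇒ new: boot_ok, log_uploaded, led_red, update_required.
[2] (3) [log_uploaded AND cable_seated AND beep_code_3 -> temp_high]; (6) [update_required AND driver_loaded AND safe_mode -> gpu_fault]. ⇒ new: temp_high, gpu_fault.
[3] (5) [gpu_fault AND temp_high -> fan_spinning]. ⇒ new: fan_spinning.
[4] (11) [fan_spinning AND overheat AND led_red -> ticket_escalated]. ⇒ new: ticket_escalated.
[5] (4) [ticket_escalated AND overheat -> replace_psu]. ⇒ new: replace_psu.
[6] (7) [replace_psu -> bios_posted]. ⇒ new: bios_posted.
Derived: bios_posted (round 6), log_uploaded (round 1), ticket_escalated (round 4), temp_high (round 2). reseat_ram never appears in any round.

reseat_ram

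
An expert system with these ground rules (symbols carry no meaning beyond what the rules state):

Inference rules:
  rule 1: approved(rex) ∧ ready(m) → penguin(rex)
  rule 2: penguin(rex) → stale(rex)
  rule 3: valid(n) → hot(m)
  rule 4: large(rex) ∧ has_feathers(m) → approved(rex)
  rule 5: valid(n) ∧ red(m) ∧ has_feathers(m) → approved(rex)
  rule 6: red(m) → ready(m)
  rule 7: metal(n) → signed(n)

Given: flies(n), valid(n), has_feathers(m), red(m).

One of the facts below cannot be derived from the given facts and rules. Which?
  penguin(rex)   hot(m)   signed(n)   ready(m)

signed(n)

Round 1: rule 3 [valid(n) → hot(m)]; rule 5 [valid(n) ∧ red(m) ∧ has_feathers(m) → approved(rex)]; rule 6 [red(m) → ready(m)]. New: hot(m), approved(rex), ready(m).
Round 2: rule 1 [approved(rex) ∧ ready(m) → penguin(rex)]. New: penguin(rex).
Round 3: rule 2 [penguin(rex) → stale(rex)]. New: stale(rex).
Derived: ready(m) (round 1), penguin(rex) (round 2), hot(m) (round 1). signed(n) never appears in any round.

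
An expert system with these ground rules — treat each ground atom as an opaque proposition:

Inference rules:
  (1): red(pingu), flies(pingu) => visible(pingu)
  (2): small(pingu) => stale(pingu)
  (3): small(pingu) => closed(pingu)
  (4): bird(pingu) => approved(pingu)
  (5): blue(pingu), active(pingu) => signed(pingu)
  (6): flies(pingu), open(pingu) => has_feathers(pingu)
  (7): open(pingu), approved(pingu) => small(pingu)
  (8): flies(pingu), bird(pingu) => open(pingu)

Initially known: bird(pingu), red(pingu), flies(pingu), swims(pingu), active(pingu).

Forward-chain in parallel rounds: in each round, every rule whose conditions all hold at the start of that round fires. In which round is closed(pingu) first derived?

3

Round 1: (1) [red(pingu), flies(pingu) => visible(pingu)]; (4) [bird(pingu) => approved(pingu)]; (8) [flies(pingu), bird(pingu) => open(pingu)]. Adds visible(pingu), approved(pingu), open(pingu).
Round 2: (6) [flies(pingu), open(pingu) => has_feathers(pingu)]; (7) [open(pingu), approved(pingu) => small(pingu)]. Adds has_feathers(pingu), small(pingu).
Round 3: (2) [small(pingu) => stale(pingu)]; (3) [small(pingu) => closed(pingu)]. Adds stale(pingu), closed(pingu).
closed(pingu) first appears in round 3.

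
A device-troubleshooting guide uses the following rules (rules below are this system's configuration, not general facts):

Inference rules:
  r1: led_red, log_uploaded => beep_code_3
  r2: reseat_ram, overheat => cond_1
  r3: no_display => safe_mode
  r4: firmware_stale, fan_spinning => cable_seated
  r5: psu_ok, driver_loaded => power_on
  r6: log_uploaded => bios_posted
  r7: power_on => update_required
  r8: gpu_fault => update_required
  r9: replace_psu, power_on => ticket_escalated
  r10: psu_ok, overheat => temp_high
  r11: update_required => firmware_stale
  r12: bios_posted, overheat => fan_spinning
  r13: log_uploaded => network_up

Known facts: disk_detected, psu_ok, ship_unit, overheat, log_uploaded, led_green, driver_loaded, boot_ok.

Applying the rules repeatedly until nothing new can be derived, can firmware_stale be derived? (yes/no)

[1] r5 [psu_ok, driver_loaded => power_on]; r6 [log_uploaded => bios_posted]; r10 [psu_ok, overheat => temp_high]; r13 [log_uploaded => network_up]. ⇒ new: power_on, bios_posted, temp_high, network_up.
[2] r7 [power_on => update_required]; r12 [bios_posted, overheat => fan_spinning]. ⇒ new: update_required, fan_spinning.
[3] r11 [update_required => firmware_stale]. ⇒ new: firmware_stale.
[4] r4 [firmware_stale, fan_spinning => cable_seated]. ⇒ new: cable_seated.
firmware_stale appears in round 3, so it is derivable.

yes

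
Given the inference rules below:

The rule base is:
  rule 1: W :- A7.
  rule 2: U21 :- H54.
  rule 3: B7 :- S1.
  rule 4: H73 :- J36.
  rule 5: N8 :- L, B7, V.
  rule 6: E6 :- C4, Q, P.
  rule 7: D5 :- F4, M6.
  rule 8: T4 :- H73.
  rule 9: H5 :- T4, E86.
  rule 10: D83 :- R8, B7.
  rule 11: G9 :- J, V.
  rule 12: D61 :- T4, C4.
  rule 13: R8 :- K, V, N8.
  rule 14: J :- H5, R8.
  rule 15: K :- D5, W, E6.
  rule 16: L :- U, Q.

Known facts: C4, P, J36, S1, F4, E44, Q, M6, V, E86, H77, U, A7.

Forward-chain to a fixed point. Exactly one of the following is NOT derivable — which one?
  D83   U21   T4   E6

[1] rule 1 [W :- A7.]; rule 3 [B7 :- S1.]; rule 4 [H73 :- J36.]; rule 6 [E6 :- C4, Q, P.]; rule 7 [D5 :- F4, M6.]; rule 16 [L :- U, Q.]. ⇒ new: W, B7, H73, E6, D5, L.
[2] rule 5 [N8 :- L, B7, V.]; rule 8 [T4 :- H73.]; rule 15 [K :- D5, W, E6.]. ⇒ new: N8, T4, K.
[3] rule 9 [H5 :- T4, E86.]; rule 12 [D61 :- T4, C4.]; rule 13 [R8 :- K, V, N8.]. ⇒ new: H5, D61, R8.
[4] rule 10 [D83 :- R8, B7.]; rule 14 [J :- H5, R8.]. ⇒ new: D83, J.
[5] rule 11 [G9 :- J, V.]. ⇒ new: G9.
Derived: T4 (round 2), D83 (round 4), E6 (round 1). U21 never appears in any round.

U21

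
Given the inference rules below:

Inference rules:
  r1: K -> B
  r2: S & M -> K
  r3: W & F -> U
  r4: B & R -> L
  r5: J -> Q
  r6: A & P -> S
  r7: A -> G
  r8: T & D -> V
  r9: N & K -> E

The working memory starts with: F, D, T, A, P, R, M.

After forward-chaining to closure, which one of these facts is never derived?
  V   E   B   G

E

Round 1 — r6, r7, r8, derive S, G, V.
Round 2 — r2, derive K.
Round 3 — r1, derive B.
Round 4 — r4, derive L.
Derived: B (round 3), G (round 1), V (round 1). E never appears in any round.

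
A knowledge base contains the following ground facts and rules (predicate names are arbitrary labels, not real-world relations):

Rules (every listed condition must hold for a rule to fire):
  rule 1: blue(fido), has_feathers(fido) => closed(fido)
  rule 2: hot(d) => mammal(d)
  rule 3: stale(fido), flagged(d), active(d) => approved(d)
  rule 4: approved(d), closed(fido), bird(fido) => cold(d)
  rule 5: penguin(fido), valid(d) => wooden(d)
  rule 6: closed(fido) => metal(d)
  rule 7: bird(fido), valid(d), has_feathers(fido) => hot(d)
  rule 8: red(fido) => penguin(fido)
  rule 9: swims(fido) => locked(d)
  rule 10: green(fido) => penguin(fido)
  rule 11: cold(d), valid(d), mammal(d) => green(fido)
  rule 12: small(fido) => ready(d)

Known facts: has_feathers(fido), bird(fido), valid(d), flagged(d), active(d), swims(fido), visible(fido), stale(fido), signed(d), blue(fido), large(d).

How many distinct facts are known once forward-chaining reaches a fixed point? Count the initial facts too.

21

[1] rule 1 [blue(fido), has_feathers(fido) => closed(fido)]; rule 3 [stale(fido), flagged(d), active(d) => approved(d)]; rule 7 [bird(fido), valid(d), has_feathers(fido) => hot(d)]; rule 9 [swims(fido) => locked(d)]. ⇒ new: closed(fido), approved(d), hot(d), locked(d).
[2] rule 2 [hot(d) => mammal(d)]; rule 4 [approved(d), closed(fido), bird(fido) => cold(d)]; rule 6 [closed(fido) => metal(d)]. ⇒ new: mammal(d), cold(d), metal(d).
[3] rule 11 [cold(d), valid(d), mammal(d) => green(fido)]. ⇒ new: green(fido).
[4] rule 10 [green(fido) => penguin(fido)]. ⇒ new: penguin(fido).
[5] rule 5 [penguin(fido), valid(d) => wooden(d)]. ⇒ new: wooden(d).
Closure: {active(d), approved(d), bird(fido), blue(fido), closed(fido), cold(d), flagged(d), green(fido), has_feathers(fido), hot(d), large(d), locked(d), mammal(d), metal(d), penguin(fido), signed(d), stale(fido), swims(fido), valid(d), visible(fido), wooden(d)} — 21 facts.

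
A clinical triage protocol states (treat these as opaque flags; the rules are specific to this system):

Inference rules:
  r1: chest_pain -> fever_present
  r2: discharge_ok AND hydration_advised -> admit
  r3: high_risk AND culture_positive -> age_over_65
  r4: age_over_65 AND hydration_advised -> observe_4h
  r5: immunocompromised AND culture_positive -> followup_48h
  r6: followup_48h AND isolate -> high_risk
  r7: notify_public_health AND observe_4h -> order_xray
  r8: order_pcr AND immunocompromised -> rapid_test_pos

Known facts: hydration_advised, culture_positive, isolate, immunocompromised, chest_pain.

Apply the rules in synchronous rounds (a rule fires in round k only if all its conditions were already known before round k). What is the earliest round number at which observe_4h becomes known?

Round 1: r1 [chest_pain -> fever_present]; r5 [immunocompromised AND culture_positive -> followup_48h]. New: fever_present, followup_48h.
Round 2: r6 [followup_48h AND isolate -> high_risk]. New: high_risk.
Round 3: r3 [high_risk AND culture_positive -> age_over_65]. New: age_over_65.
Round 4: r4 [age_over_65 AND hydration_advised -> observe_4h]. New: observe_4h.
observe_4h first appears in round 4.

4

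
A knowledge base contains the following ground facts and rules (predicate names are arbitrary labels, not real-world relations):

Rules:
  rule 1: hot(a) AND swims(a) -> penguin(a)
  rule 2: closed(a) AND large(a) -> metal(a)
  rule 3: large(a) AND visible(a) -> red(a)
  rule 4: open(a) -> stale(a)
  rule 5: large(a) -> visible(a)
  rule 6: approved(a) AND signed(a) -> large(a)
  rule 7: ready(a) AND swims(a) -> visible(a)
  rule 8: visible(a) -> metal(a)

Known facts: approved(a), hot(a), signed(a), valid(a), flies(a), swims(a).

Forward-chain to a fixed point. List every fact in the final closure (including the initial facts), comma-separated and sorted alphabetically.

Round 1 — rule 1, rule 6, derive penguin(a), large(a).
Round 2 — rule 5, derive visible(a).
Round 3 — rule 3, rule 8, derive red(a), metal(a).

approved(a), flies(a), hot(a), large(a), metal(a), penguin(a), red(a), signed(a), swims(a), valid(a), visible(a)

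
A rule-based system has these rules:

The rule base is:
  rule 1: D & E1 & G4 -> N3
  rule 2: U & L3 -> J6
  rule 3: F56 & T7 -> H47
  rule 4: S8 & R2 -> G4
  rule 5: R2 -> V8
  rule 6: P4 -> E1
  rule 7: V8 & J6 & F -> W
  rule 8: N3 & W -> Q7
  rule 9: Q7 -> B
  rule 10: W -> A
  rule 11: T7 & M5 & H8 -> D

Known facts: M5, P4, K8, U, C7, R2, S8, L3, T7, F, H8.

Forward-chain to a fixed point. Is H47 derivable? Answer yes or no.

[1] rule 2 [U & L3 -> J6]; rule 4 [S8 & R2 -> G4]; rule 5 [R2 -> V8]; rule 6 [P4 -> E1]; rule 11 [T7 & M5 & H8 -> D]. ⇒ new: J6, G4, V8, E1, D.
[2] rule 1 [D & E1 & G4 -> N3]; rule 7 [V8 & J6 & F -> W]. ⇒ new: N3, W.
[3] rule 8 [N3 & W -> Q7]; rule 10 [W -> A]. ⇒ new: Q7, A.
[4] rule 9 [Q7 -> B]. ⇒ new: B.
Fixed point reached. H47 is concluded only by rule 3; rule 3 needs F56 (never derived).

no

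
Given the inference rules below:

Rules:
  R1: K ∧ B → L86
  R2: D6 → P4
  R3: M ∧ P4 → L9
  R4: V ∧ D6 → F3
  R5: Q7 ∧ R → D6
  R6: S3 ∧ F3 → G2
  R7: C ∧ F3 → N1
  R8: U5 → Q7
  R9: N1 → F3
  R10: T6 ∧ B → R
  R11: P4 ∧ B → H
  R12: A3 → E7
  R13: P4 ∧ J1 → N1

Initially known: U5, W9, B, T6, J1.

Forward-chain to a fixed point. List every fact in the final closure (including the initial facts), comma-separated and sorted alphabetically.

Round 1 — R8, R10, derive Q7, R.
Round 2 — R5, derive D6.
Round 3 — R2, derive P4.
Round 4 — R11, R13, derive H, N1.
Round 5 — R9, derive F3.

B, D6, F3, H, J1, N1, P4, Q7, R, T6, U5, W9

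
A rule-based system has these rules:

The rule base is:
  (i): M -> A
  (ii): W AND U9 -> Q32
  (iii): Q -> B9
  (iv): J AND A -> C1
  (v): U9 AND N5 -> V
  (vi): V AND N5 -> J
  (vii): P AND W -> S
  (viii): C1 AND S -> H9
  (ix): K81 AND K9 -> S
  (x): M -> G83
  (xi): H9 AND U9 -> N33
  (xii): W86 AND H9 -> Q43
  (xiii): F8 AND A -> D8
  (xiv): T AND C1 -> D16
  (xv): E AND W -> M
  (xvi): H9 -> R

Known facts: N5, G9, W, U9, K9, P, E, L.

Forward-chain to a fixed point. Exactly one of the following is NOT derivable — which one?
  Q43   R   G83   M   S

[1] (ii) [W AND U9 -> Q32]; (v) [U9 AND N5 -> V]; (vii) [P AND W -> S]; (xv) [E AND W -> M]. ⇒ new: Q32, V, S, M.
[2] (i) [M -> A]; (vi) [V AND N5 -> J]; (x) [M -> G83]. ⇒ new: A, J, G83.
[3] (iv) [J AND A -> C1]. ⇒ new: C1.
[4] (viii) [C1 AND S -> H9]. ⇒ new: H9.
[5] (xi) [H9 AND U9 -> N33]; (xvi) [H9 -> R]. ⇒ new: N33, R.
Derived: R (round 5), G83 (round 2), S (round 1), M (round 1). Q43 never appears in any round.

Q43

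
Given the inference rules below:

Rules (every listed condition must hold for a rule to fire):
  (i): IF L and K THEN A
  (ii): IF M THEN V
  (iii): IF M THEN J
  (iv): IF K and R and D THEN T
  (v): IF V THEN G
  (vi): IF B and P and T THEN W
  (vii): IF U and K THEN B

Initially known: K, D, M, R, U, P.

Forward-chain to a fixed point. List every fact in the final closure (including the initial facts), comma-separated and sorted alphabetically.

B, D, G, J, K, M, P, R, T, U, V, W

Round 1: (ii) [IF M THEN V]; (iii) [IF M THEN J]; (iv) [IF K and R and D THEN T]; (vii) [IF U and K THEN B]. New: V, J, T, B.
Round 2: (v) [IF V THEN G]; (vi) [IF B and P and T THEN W]. New: G, W.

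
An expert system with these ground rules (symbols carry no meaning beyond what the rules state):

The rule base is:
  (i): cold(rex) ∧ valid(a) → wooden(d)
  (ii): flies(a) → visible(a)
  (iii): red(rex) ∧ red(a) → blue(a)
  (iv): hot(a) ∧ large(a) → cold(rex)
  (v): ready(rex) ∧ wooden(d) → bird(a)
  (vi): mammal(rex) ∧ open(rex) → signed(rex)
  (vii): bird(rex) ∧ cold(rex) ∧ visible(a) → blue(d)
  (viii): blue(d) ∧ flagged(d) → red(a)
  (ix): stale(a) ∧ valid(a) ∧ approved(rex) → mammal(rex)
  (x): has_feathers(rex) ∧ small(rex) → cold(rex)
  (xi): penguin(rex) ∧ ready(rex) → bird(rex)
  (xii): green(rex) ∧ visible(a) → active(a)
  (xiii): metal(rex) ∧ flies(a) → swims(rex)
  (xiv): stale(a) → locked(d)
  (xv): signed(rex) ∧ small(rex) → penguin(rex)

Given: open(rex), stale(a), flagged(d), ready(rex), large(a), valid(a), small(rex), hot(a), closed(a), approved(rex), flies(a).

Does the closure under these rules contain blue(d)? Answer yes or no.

Round 1: (ii) [flies(a) → visible(a)]; (iv) [hot(a) ∧ large(a) → cold(rex)]; (ix) [stale(a) ∧ valid(a) ∧ approved(rex) → mammal(rex)]; (xiv) [stale(a) → locked(d)]. Adds visible(a), cold(rex), mammal(rex), locked(d).
Round 2: (i) [cold(rex) ∧ valid(a) → wooden(d)]; (vi) [mammal(rex) ∧ open(rex) → signed(rex)]. Adds wooden(d), signed(rex).
Round 3: (v) [ready(rex) ∧ wooden(d) → bird(a)]; (xv) [signed(rex) ∧ small(rex) → penguin(rex)]. Adds bird(a), penguin(rex).
Round 4: (xi) [penguin(rex) ∧ ready(rex) → bird(rex)]. Adds bird(rex).
Round 5: (vii) [bird(rex) ∧ cold(rex) ∧ visible(a) → blue(d)]. Adds blue(d).
Round 6: (viii) [blue(d) ∧ flagged(d) → red(a)]. Adds red(a).
blue(d) appears in round 5, so it is derivable.

yes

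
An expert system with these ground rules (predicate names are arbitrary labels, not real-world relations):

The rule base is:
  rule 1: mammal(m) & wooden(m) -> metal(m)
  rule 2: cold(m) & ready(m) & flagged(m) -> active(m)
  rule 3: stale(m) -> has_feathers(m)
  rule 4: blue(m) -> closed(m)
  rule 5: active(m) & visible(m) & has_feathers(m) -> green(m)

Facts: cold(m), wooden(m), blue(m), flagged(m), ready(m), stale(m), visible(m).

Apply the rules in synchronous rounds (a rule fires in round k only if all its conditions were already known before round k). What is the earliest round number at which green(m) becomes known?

2

Round 1: rule 2 [cold(m) & ready(m) & flagged(m) -> active(m)]; rule 3 [stale(m) -> has_feathers(m)]; rule 4 [blue(m) -> closed(m)]. New: active(m), has_feathers(m), closed(m).
Round 2: rule 5 [active(m) & visible(m) & has_feathers(m) -> green(m)]. New: green(m).
green(m) first appears in round 2.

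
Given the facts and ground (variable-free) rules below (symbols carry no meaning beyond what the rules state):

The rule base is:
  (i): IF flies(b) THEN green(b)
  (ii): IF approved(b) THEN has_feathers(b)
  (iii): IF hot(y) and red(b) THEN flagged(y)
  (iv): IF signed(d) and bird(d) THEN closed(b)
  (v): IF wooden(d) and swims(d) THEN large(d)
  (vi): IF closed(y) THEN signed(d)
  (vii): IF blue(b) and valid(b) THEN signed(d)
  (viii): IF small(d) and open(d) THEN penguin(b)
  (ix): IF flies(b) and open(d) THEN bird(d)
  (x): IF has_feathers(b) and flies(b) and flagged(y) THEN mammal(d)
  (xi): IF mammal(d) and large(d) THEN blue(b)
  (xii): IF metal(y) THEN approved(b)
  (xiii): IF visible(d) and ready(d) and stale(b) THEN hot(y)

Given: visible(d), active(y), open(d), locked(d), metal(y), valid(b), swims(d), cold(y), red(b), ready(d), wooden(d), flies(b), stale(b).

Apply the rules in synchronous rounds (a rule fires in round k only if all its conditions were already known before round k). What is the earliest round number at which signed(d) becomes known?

Round 1: (i) [IF flies(b) THEN green(b)]; (v) [IF wooden(d) and swims(d) THEN large(d)]; (ix) [IF flies(b) and open(d) THEN bird(d)]; (xii) [IF metal(y) THEN approved(b)]; (xiii) [IF visible(d) and ready(d) and stale(b) THEN hot(y)]. New: green(b), large(d), bird(d), approved(b), hot(y).
Round 2: (ii) [IF approved(b) THEN has_feathers(b)]; (iii) [IF hot(y) and red(b) THEN flagged(y)]. New: has_feathers(b), flagged(y).
Round 3: (x) [IF has_feathers(b) and flies(b) and flagged(y) THEN mammal(d)]. New: mammal(d).
Round 4: (xi) [IF mammal(d) and large(d) THEN blue(b)]. New: blue(b).
Round 5: (vii) [IF blue(b) and valid(b) THEN signed(d)]. New: signed(d).
signed(d) first appears in round 5.

5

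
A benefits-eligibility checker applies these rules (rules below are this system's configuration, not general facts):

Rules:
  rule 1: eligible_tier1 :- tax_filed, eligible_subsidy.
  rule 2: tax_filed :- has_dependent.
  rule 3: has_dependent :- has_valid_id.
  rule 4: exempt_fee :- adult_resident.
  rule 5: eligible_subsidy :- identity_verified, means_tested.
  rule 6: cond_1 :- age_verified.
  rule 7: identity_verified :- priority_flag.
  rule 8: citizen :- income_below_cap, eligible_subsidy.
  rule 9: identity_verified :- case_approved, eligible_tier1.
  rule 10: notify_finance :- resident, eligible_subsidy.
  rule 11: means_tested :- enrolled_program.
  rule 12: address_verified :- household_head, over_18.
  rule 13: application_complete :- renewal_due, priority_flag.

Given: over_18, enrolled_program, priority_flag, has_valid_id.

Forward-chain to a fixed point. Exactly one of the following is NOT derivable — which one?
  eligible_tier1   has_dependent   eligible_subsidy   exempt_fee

exempt_fee

Round 1: rule 3 [has_dependent :- has_valid_id.]; rule 7 [identity_verified :- priority_flag.]; rule 11 [means_tested :- enrolled_program.]. New: has_dependent, identity_verified, means_tested.
Round 2: rule 2 [tax_filed :- has_dependent.]; rule 5 [eligible_subsidy :- identity_verified, means_tested.]. New: tax_filed, eligible_subsidy.
Round 3: rule 1 [eligible_tier1 :- tax_filed, eligible_subsidy.]. New: eligible_tier1.
Derived: eligible_tier1 (round 3), eligible_subsidy (round 2), has_dependent (round 1). exempt_fee never appears in any round.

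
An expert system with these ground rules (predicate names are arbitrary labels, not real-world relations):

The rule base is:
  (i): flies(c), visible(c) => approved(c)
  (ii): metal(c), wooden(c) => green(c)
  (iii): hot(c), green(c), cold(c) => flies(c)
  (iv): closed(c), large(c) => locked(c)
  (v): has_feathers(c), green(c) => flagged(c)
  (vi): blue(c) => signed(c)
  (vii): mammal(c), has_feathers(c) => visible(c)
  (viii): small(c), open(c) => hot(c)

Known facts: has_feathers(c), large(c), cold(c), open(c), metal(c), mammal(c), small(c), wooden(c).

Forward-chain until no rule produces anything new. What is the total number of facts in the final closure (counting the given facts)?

Round 1: (ii) [metal(c), wooden(c) => green(c)]; (vii) [mammal(c), has_feathers(c) => visible(c)]; (viii) [small(c), open(c) => hot(c)]. New: green(c), visible(c), hot(c).
Round 2: (iii) [hot(c), green(c), cold(c) => flies(c)]; (v) [has_feathers(c), green(c) => flagged(c)]. New: flies(c), flagged(c).
Round 3: (i) [flies(c), visible(c) => approved(c)]. New: approved(c).
Closure: {approved(c), cold(c), flagged(c), flies(c), green(c), has_feathers(c), hot(c), large(c), mammal(c), metal(c), open(c), small(c), visible(c), wooden(c)} — 14 facts.

14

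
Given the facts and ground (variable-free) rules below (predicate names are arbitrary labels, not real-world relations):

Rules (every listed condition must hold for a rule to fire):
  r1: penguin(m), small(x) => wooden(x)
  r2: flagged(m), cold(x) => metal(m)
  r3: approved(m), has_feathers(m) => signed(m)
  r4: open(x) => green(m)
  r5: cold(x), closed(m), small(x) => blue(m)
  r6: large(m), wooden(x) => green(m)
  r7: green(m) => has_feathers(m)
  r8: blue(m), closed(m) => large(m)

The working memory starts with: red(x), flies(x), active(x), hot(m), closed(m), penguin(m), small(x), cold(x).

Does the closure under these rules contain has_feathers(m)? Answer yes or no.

Round 1 fires r1, r5, giving wooden(x), blue(m).
Round 2 fires r8, giving large(m).
Round 3 fires r6, giving green(m).
Round 4 fires r7, giving has_feathers(m).
has_feathers(m) appears in round 4, so it is derivable.

yes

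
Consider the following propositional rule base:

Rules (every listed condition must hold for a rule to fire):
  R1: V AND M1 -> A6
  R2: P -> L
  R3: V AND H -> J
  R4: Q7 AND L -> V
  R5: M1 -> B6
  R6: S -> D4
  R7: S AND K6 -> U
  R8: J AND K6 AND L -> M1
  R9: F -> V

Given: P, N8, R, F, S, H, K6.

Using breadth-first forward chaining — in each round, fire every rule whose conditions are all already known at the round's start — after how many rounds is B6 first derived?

Round 1 — R2, R6, R7, R9, derive L, D4, U, V.
Round 2 — R3, derive J.
Round 3 — R8, derive M1.
Round 4 — R1, R5, derive A6, B6.
B6 first appears in round 4.

4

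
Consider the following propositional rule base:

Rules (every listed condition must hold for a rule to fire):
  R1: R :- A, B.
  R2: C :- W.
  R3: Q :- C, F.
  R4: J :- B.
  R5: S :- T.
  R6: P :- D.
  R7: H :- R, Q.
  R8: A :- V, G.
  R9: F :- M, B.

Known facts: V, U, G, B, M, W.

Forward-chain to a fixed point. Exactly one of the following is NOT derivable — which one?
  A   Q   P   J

P

[1] R2 [C :- W.]; R4 [J :- B.]; R8 [A :- V, G.]; R9 [F :- M, B.]. ⇒ new: C, J, A, F.
[2] R1 [R :- A, B.]; R3 [Q :- C, F.]. ⇒ new: R, Q.
[3] R7 [H :- R, Q.]. ⇒ new: H.
Derived: J (round 1), Q (round 2), A (round 1). P never appears in any round.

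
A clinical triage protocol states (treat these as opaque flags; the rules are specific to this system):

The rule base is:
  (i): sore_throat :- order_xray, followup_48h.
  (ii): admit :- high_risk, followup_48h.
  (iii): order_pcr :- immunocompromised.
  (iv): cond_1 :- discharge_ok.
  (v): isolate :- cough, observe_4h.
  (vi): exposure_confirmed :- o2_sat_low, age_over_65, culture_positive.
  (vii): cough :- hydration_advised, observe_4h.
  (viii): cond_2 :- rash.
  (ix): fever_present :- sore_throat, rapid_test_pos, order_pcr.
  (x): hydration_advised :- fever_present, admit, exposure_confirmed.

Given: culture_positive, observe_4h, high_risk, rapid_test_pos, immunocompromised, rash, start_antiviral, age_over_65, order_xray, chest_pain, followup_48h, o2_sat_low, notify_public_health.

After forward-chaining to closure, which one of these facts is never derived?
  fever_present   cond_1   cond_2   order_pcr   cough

cond_1

[1] (i) [sore_throat :- order_xray, followup_48h.]; (ii) [admit :- high_risk, followup_48h.]; (iii) [order_pcr :- immunocompromised.]; (vi) [exposure_confirmed :- o2_sat_low, age_over_65, culture_positive.]; (viii) [cond_2 :- rash.]. ⇒ new: sore_throat, admit, order_pcr, exposure_confirmed, cond_2.
[2] (ix) [fever_present :- sore_throat, rapid_test_pos, order_pcr.]. ⇒ new: fever_present.
[3] (x) [hydration_advised :- fever_present, admit, exposure_confirmed.]. ⇒ new: hydration_advised.
[4] (vii) [cough :- hydration_advised, observe_4h.]. ⇒ new: cough.
[5] (v) [isolate :- cough, observe_4h.]. ⇒ new: isolate.
Derived: cough (round 4), fever_present (round 2), cond_2 (round 1), order_pcr (round 1). cond_1 never appears in any round.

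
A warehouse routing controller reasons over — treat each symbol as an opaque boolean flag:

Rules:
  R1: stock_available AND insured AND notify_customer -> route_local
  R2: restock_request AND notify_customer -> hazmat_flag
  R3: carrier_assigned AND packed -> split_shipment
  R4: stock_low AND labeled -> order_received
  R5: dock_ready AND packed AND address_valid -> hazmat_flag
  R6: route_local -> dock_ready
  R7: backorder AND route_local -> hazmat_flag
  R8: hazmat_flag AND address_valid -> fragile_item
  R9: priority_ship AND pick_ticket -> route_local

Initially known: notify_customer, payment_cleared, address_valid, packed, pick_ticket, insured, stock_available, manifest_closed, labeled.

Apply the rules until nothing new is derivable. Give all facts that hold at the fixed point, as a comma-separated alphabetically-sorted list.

[1] R1 [stock_available AND insured AND notify_customer -> route_local]. ⇒ new: route_local.
[2] R6 [route_local -> dock_ready]. ⇒ new: dock_ready.
[3] R5 [dock_ready AND packed AND address_valid -> hazmat_flag]. ⇒ new: hazmat_flag.
[4] R8 [hazmat_flag AND address_valid -> fragile_item]. ⇒ new: fragile_item.

address_valid, dock_ready, fragile_item, hazmat_flag, insured, labeled, manifest_closed, notify_customer, packed, payment_cleared, pick_ticket, route_local, stock_available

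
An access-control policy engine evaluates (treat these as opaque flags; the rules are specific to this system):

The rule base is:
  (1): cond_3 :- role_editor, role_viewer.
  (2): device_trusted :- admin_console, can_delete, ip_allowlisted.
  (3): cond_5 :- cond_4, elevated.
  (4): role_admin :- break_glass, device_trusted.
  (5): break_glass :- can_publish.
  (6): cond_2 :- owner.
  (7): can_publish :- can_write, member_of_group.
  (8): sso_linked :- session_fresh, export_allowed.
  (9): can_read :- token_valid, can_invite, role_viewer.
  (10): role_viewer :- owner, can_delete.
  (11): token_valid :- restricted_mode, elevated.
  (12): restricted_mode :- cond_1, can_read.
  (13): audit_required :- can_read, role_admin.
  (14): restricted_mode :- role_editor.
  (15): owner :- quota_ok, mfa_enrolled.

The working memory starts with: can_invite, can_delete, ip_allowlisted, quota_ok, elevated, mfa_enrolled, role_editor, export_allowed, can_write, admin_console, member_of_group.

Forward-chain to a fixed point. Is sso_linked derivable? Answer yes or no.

Round 1 — (2), (7), (14), (15), derive device_trusted, can_publish, restricted_mode, owner.
Round 2 — (5), (6), (10), (11), derive break_glass, cond_2, role_viewer, token_valid.
Round 3 — (1), (4), (9), derive cond_3, role_admin, can_read.
Round 4 — (13), derive audit_required.
Fixed point reached. sso_linked is concluded only by (8); (8) needs session_fresh (never derived).

no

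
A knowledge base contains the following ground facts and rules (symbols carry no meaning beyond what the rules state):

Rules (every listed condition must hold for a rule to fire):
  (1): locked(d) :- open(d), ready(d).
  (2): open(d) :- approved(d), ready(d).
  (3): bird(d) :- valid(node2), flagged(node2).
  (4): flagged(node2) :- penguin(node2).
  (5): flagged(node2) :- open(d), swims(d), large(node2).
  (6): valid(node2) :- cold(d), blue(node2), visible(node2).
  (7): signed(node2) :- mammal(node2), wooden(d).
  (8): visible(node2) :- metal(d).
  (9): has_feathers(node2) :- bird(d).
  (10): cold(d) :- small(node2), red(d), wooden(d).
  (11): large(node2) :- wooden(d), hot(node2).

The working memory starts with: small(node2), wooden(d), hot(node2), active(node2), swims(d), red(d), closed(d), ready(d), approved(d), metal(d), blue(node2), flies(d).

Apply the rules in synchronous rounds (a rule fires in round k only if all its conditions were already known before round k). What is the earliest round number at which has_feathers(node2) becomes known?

4

Round 1 fires (2), (8), (10), (11), giving open(d), visible(node2), cold(d), large(node2).
Round 2 fires (1), (5), (6), giving locked(d), flagged(node2), valid(node2).
Round 3 fires (3), giving bird(d).
Round 4 fires (9), giving has_feathers(node2).
has_feathers(node2) first appears in round 4.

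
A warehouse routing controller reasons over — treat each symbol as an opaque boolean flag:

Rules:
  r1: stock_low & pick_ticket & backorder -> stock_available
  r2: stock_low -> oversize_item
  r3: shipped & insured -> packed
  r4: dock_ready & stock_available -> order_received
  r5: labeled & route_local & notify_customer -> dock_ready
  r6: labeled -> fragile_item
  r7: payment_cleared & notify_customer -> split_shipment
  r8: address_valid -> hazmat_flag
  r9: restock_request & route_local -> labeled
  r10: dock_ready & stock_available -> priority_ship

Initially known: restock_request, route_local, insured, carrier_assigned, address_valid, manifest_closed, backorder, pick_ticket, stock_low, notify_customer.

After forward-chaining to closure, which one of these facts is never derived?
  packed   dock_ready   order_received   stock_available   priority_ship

packed

Round 1: r1 [stock_low & pick_ticket & backorder -> stock_available]; r2 [stock_low -> oversize_item]; r8 [address_valid -> hazmat_flag]; r9 [restock_request & route_local -> labeled]. Adds stock_available, oversize_item, hazmat_flag, labeled.
Round 2: r5 [labeled & route_local & notify_customer -> dock_ready]; r6 [labeled -> fragile_item]. Adds dock_ready, fragile_item.
Round 3: r4 [dock_ready & stock_available -> order_received]; r10 [dock_ready & stock_available -> priority_ship]. Adds order_received, priority_ship.
Derived: dock_ready (round 2), order_received (round 3), stock_available (round 1), priority_ship (round 3). packed never appears in any round.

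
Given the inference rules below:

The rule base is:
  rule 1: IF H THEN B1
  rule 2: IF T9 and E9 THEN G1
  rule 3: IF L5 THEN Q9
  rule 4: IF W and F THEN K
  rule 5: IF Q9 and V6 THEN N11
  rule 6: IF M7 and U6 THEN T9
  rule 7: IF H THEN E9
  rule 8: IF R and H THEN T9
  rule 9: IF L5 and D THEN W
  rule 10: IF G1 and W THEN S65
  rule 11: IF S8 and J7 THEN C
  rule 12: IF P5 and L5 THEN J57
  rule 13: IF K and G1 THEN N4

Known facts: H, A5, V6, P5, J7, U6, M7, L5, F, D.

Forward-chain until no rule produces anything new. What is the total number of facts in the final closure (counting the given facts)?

21

Round 1: rule 1 [IF H THEN B1]; rule 3 [IF L5 THEN Q9]; rule 6 [IF M7 and U6 THEN T9]; rule 7 [IF H THEN E9]; rule 9 [IF L5 and D THEN W]; rule 12 [IF P5 and L5 THEN J57]. Adds B1, Q9, T9, E9, W, J57.
Round 2: rule 2 [IF T9 and E9 THEN G1]; rule 4 [IF W and F THEN K]; rule 5 [IF Q9 and V6 THEN N11]. Adds G1, K, N11.
Round 3: rule 10 [IF G1 and W THEN S65]; rule 13 [IF K and G1 THEN N4]. Adds S65, N4.
Closure: {A5, B1, D, E9, F, G1, H, J57, J7, K, L5, M7, N11, N4, P5, Q9, S65, T9, U6, V6, W} — 21 facts.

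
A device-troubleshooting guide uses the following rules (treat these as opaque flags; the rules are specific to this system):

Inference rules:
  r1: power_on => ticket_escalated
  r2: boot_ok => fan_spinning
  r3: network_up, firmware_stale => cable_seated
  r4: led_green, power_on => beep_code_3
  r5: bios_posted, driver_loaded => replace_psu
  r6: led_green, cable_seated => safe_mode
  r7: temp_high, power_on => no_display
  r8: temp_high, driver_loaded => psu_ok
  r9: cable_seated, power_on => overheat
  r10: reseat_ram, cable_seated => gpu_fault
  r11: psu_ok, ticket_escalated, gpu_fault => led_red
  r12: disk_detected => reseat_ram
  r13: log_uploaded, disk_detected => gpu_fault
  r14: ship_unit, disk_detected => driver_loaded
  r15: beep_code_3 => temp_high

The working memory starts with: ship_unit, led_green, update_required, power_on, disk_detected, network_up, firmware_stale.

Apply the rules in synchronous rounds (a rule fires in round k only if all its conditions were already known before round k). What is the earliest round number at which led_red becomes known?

4

[1] r1 [power_on => ticket_escalated]; r3 [network_up, firmware_stale => cable_seated]; r4 [led_green, power_on => beep_code_3]; r12 [disk_detected => reseat_ram]; r14 [ship_unit, disk_detected => driver_loaded]. ⇒ new: ticket_escalated, cable_seated, beep_code_3, reseat_ram, driver_loaded.
[2] r6 [led_green, cable_seated => safe_mode]; r9 [cable_seated, power_on => overheat]; r10 [reseat_ram, cable_seated => gpu_fault]; r15 [beep_code_3 => temp_high]. ⇒ new: safe_mode, overheat, gpu_fault, temp_high.
[3] r7 [temp_high, power_on => no_display]; r8 [temp_high, driver_loaded => psu_ok]. ⇒ new: no_display, psu_ok.
[4] r11 [psu_ok, ticket_escalated, gpu_fault => led_red]. ⇒ new: led_red.
led_red first appears in round 4.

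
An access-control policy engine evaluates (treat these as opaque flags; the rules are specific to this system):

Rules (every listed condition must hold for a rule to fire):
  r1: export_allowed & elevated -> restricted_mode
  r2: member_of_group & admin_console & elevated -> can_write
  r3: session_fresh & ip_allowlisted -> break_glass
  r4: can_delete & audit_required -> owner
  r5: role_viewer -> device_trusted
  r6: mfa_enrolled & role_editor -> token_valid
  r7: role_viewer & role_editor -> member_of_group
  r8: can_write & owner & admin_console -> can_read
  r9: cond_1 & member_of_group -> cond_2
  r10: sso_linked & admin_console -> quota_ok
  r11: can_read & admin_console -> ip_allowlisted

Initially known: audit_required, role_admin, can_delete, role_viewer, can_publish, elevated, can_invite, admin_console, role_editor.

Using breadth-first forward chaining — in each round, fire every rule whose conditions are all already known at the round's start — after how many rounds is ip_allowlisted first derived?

Round 1 fires r4, r5, r7, giving owner, device_trusted, member_of_group.
Round 2 fires r2, giving can_write.
Round 3 fires r8, giving can_read.
Round 4 fires r11, giving ip_allowlisted.
ip_allowlisted first appears in round 4.

4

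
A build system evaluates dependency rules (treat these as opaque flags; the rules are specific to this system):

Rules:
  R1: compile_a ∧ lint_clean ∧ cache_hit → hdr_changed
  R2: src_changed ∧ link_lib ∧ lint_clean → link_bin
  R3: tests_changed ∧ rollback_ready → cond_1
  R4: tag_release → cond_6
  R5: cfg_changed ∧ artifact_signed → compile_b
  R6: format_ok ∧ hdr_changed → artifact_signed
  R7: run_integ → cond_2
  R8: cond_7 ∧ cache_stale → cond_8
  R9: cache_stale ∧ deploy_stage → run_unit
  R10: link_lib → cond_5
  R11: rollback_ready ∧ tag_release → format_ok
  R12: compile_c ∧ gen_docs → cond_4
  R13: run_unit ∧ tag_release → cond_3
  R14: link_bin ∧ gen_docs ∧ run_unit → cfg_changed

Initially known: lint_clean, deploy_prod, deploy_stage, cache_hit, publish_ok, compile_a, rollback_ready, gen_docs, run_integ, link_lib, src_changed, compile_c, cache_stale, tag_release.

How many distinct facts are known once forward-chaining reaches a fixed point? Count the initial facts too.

Round 1: R1 [compile_a ∧ lint_clean ∧ cache_hit → hdr_changed]; R2 [src_changed ∧ link_lib ∧ lint_clean → link_bin]; R4 [tag_release → cond_6]; R7 [run_integ → cond_2]; R9 [cache_stale ∧ deploy_stage → run_unit]; R10 [link_lib → cond_5]; R11 [rollback_ready ∧ tag_release → format_ok]; R12 [compile_c ∧ gen_docs → cond_4]. New: hdr_changed, link_bin, cond_6, cond_2, run_unit, cond_5, format_ok, cond_4.
Round 2: R6 [format_ok ∧ hdr_changed → artifact_signed]; R13 [run_unit ∧ tag_release → cond_3]; R14 [link_bin ∧ gen_docs ∧ run_unit → cfg_changed]. New: artifact_signed, cond_3, cfg_changed.
Round 3: R5 [cfg_changed ∧ artifact_signed → compile_b]. New: compile_b.
Closure: {artifact_signed, cache_hit, cache_stale, cfg_changed, compile_a, compile_b, compile_c, cond_2, cond_3, cond_4, cond_5, cond_6, deploy_prod, deploy_stage, format_ok, gen_docs, hdr_changed, link_bin, link_lib, lint_clean, publish_ok, rollback_ready, run_integ, run_unit, src_changed, tag_release} — 26 facts.

26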